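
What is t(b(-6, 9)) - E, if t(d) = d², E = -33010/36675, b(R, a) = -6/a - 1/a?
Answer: 99353/66015 ≈ 1.5050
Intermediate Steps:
b(R, a) = -7/a
E = -6602/7335 (E = -33010*1/36675 = -6602/7335 ≈ -0.90007)
t(b(-6, 9)) - E = (-7/9)² - 1*(-6602/7335) = (-7*⅑)² + 6602/7335 = (-7/9)² + 6602/7335 = 49/81 + 6602/7335 = 99353/66015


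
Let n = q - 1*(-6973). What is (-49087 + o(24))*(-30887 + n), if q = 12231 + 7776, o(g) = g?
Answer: 191689141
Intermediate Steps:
q = 20007
n = 26980 (n = 20007 - 1*(-6973) = 20007 + 6973 = 26980)
(-49087 + o(24))*(-30887 + n) = (-49087 + 24)*(-30887 + 26980) = -49063*(-3907) = 191689141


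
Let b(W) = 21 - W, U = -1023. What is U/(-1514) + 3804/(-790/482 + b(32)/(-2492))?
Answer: -3457843626585/1486277146 ≈ -2326.5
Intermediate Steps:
U/(-1514) + 3804/(-790/482 + b(32)/(-2492)) = -1023/(-1514) + 3804/(-790/482 + (21 - 1*32)/(-2492)) = -1023*(-1/1514) + 3804/(-790*1/482 + (21 - 32)*(-1/2492)) = 1023/1514 + 3804/(-395/241 - 11*(-1/2492)) = 1023/1514 + 3804/(-395/241 + 11/2492) = 1023/1514 + 3804/(-981689/600572) = 1023/1514 + 3804*(-600572/981689) = 1023/1514 - 2284575888/981689 = -3457843626585/1486277146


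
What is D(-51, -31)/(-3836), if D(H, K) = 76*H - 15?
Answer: 3891/3836 ≈ 1.0143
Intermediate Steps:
D(H, K) = -15 + 76*H
D(-51, -31)/(-3836) = (-15 + 76*(-51))/(-3836) = (-15 - 3876)*(-1/3836) = -3891*(-1/3836) = 3891/3836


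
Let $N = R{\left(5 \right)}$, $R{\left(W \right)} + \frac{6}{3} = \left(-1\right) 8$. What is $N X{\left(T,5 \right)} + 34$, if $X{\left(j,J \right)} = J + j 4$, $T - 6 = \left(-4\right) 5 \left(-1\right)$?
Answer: $-1056$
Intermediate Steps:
$R{\left(W \right)} = -10$ ($R{\left(W \right)} = -2 - 8 = -10$)
$N = -10$
$T = 26$ ($T = 6 + \left(-4\right) 5 \left(-1\right) = 6 - -20 = 6 + 20 = 26$)
$X{\left(j,J \right)} = J + 4 j$
$N X{\left(T,5 \right)} + 34 = - 10 \left(5 + 4 \cdot 26\right) + 34 = - 10 \left(5 + 104\right) + 34 = \left(-10\right) 109 + 34 = -1090 + 34 = -1056$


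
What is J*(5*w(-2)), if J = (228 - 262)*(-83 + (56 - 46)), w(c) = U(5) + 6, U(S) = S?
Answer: 136510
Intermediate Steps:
w(c) = 11 (w(c) = 5 + 6 = 11)
J = 2482 (J = -34*(-83 + 10) = -34*(-73) = 2482)
J*(5*w(-2)) = 2482*(5*11) = 2482*55 = 136510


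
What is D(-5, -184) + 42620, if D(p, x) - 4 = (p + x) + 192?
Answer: 42627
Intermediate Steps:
D(p, x) = 196 + p + x (D(p, x) = 4 + ((p + x) + 192) = 4 + (192 + p + x) = 196 + p + x)
D(-5, -184) + 42620 = (196 - 5 - 184) + 42620 = 7 + 42620 = 42627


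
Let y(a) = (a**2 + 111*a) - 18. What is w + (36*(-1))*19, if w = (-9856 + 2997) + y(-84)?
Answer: -9829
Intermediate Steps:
y(a) = -18 + a**2 + 111*a
w = -9145 (w = (-9856 + 2997) + (-18 + (-84)**2 + 111*(-84)) = -6859 + (-18 + 7056 - 9324) = -6859 - 2286 = -9145)
w + (36*(-1))*19 = -9145 + (36*(-1))*19 = -9145 - 36*19 = -9145 - 684 = -9829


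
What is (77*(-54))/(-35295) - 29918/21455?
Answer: -9207104/7211945 ≈ -1.2766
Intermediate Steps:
(77*(-54))/(-35295) - 29918/21455 = -4158*(-1/35295) - 29918*1/21455 = 1386/11765 - 4274/3065 = -9207104/7211945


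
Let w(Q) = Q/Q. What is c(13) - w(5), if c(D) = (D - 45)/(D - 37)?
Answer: ⅓ ≈ 0.33333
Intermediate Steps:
c(D) = (-45 + D)/(-37 + D)
w(Q) = 1
c(13) - w(5) = (-45 + 13)/(-37 + 13) - 1*1 = -32/(-24) - 1 = -1/24*(-32) - 1 = 4/3 - 1 = ⅓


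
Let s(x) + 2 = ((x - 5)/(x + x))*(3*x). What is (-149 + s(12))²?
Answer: 78961/4 ≈ 19740.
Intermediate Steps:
s(x) = -19/2 + 3*x/2 (s(x) = -2 + ((x - 5)/(x + x))*(3*x) = -2 + ((-5 + x)/((2*x)))*(3*x) = -2 + ((-5 + x)*(1/(2*x)))*(3*x) = -2 + ((-5 + x)/(2*x))*(3*x) = -2 + (-15/2 + 3*x/2) = -19/2 + 3*x/2)
(-149 + s(12))² = (-149 + (-19/2 + (3/2)*12))² = (-149 + (-19/2 + 18))² = (-149 + 17/2)² = (-281/2)² = 78961/4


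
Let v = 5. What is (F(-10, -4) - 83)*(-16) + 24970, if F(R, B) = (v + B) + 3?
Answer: 26234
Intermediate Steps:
F(R, B) = 8 + B (F(R, B) = (5 + B) + 3 = 8 + B)
(F(-10, -4) - 83)*(-16) + 24970 = ((8 - 4) - 83)*(-16) + 24970 = (4 - 83)*(-16) + 24970 = -79*(-16) + 24970 = 1264 + 24970 = 26234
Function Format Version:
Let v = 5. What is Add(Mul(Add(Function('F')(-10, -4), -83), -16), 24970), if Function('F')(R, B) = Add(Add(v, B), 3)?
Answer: 26234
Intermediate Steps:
Function('F')(R, B) = Add(8, B) (Function('F')(R, B) = Add(Add(5, B), 3) = Add(8, B))
Add(Mul(Add(Function('F')(-10, -4), -83), -16), 24970) = Add(Mul(Add(Add(8, -4), -83), -16), 24970) = Add(Mul(Add(4, -83), -16), 24970) = Add(Mul(-79, -16), 24970) = Add(1264, 24970) = 26234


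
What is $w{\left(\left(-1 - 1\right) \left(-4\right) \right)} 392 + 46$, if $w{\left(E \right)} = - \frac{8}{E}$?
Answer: $-346$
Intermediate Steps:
$w{\left(E \right)} = - \frac{8}{E}$
$w{\left(\left(-1 - 1\right) \left(-4\right) \right)} 392 + 46 = - \frac{8}{\left(-1 - 1\right) \left(-4\right)} 392 + 46 = - \frac{8}{\left(-2\right) \left(-4\right)} 392 + 46 = - \frac{8}{8} \cdot 392 + 46 = \left(-8\right) \frac{1}{8} \cdot 392 + 46 = \left(-1\right) 392 + 46 = -392 + 46 = -346$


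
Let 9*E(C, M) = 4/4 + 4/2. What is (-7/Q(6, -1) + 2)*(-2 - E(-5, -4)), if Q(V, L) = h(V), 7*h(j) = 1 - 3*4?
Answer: -497/33 ≈ -15.061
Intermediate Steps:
h(j) = -11/7 (h(j) = (1 - 3*4)/7 = (1 - 12)/7 = (⅐)*(-11) = -11/7)
E(C, M) = ⅓ (E(C, M) = (4/4 + 4/2)/9 = (4*(¼) + 4*(½))/9 = (1 + 2)/9 = (⅑)*3 = ⅓)
Q(V, L) = -11/7
(-7/Q(6, -1) + 2)*(-2 - E(-5, -4)) = (-7/(-11/7) + 2)*(-2 - 1*⅓) = (-7*(-7/11) + 2)*(-2 - ⅓) = (49/11 + 2)*(-7/3) = (71/11)*(-7/3) = -497/33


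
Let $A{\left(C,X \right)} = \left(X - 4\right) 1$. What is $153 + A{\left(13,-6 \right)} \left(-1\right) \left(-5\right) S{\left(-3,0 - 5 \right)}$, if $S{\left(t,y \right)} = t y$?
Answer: $-597$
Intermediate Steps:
$A{\left(C,X \right)} = -4 + X$ ($A{\left(C,X \right)} = \left(-4 + X\right) 1 = -4 + X$)
$153 + A{\left(13,-6 \right)} \left(-1\right) \left(-5\right) S{\left(-3,0 - 5 \right)} = 153 + \left(-4 - 6\right) \left(-1\right) \left(-5\right) \left(- 3 \left(0 - 5\right)\right) = 153 - 10 \cdot 5 \left(- 3 \left(0 - 5\right)\right) = 153 - 10 \cdot 5 \left(\left(-3\right) \left(-5\right)\right) = 153 - 10 \cdot 5 \cdot 15 = 153 - 750 = -597$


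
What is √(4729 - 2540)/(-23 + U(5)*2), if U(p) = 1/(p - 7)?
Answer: -√2189/24 ≈ -1.9494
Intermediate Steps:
U(p) = 1/(-7 + p)
√(4729 - 2540)/(-23 + U(5)*2) = √(4729 - 2540)/(-23 + 2/(-7 + 5)) = √2189/(-23 + 2/(-2)) = √2189/(-23 - ½*2) = √2189/(-23 - 1) = √2189/(-24) = √2189*(-1/24) = -√2189/24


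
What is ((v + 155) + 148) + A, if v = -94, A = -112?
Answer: 97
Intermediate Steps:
((v + 155) + 148) + A = ((-94 + 155) + 148) - 112 = (61 + 148) - 112 = 209 - 112 = 97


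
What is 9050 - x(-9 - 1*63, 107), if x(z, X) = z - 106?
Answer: 9228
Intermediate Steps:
x(z, X) = -106 + z
9050 - x(-9 - 1*63, 107) = 9050 - (-106 + (-9 - 1*63)) = 9050 - (-106 + (-9 - 63)) = 9050 - (-106 - 72) = 9050 - 1*(-178) = 9050 + 178 = 9228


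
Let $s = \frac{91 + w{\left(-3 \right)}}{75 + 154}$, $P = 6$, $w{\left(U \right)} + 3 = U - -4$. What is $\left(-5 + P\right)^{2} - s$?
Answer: $\frac{140}{229} \approx 0.61135$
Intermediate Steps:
$w{\left(U \right)} = 1 + U$ ($w{\left(U \right)} = -3 + \left(U - -4\right) = -3 + \left(U + 4\right) = -3 + \left(4 + U\right) = 1 + U$)
$s = \frac{89}{229}$ ($s = \frac{91 + \left(1 - 3\right)}{75 + 154} = \frac{91 - 2}{229} = 89 \cdot \frac{1}{229} = \frac{89}{229} \approx 0.38865$)
$\left(-5 + P\right)^{2} - s = \left(-5 + 6\right)^{2} - \frac{89}{229} = 1^{2} - \frac{89}{229} = 1 - \frac{89}{229} = \frac{140}{229}$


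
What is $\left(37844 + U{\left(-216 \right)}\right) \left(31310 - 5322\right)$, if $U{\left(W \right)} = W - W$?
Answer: $983489872$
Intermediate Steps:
$U{\left(W \right)} = 0$
$\left(37844 + U{\left(-216 \right)}\right) \left(31310 - 5322\right) = \left(37844 + 0\right) \left(31310 - 5322\right) = 37844 \cdot 25988 = 983489872$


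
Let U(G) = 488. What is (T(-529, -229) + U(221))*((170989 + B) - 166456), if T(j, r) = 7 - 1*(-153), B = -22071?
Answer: -11364624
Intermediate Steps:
T(j, r) = 160 (T(j, r) = 7 + 153 = 160)
(T(-529, -229) + U(221))*((170989 + B) - 166456) = (160 + 488)*((170989 - 22071) - 166456) = 648*(148918 - 166456) = 648*(-17538) = -11364624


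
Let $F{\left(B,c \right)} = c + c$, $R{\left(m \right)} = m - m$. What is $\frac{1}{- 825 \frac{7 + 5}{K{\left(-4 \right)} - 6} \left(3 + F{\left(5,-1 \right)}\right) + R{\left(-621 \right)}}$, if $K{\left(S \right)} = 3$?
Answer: $\frac{1}{3300} \approx 0.00030303$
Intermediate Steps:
$R{\left(m \right)} = 0$
$F{\left(B,c \right)} = 2 c$
$\frac{1}{- 825 \frac{7 + 5}{K{\left(-4 \right)} - 6} \left(3 + F{\left(5,-1 \right)}\right) + R{\left(-621 \right)}} = \frac{1}{- 825 \frac{7 + 5}{3 - 6} \left(3 + 2 \left(-1\right)\right) + 0} = \frac{1}{- 825 \frac{12}{-3} \left(3 - 2\right) + 0} = \frac{1}{- 825 \cdot 12 \left(- \frac{1}{3}\right) 1 + 0} = \frac{1}{- 825 \left(\left(-4\right) 1\right) + 0} = \frac{1}{\left(-825\right) \left(-4\right) + 0} = \frac{1}{3300 + 0} = \frac{1}{3300}$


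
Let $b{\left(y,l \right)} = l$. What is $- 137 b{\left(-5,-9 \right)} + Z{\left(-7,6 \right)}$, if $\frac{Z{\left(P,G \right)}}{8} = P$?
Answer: $1177$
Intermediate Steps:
$Z{\left(P,G \right)} = 8 P$
$- 137 b{\left(-5,-9 \right)} + Z{\left(-7,6 \right)} = \left(-137\right) \left(-9\right) + 8 \left(-7\right) = 1233 - 56 = 1177$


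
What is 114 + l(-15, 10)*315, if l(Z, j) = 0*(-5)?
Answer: 114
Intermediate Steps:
l(Z, j) = 0
114 + l(-15, 10)*315 = 114 + 0*315 = 114 + 0 = 114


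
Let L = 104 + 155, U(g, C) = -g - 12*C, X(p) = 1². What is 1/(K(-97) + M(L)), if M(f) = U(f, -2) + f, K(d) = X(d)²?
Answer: 1/25 ≈ 0.040000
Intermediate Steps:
X(p) = 1
K(d) = 1 (K(d) = 1² = 1)
L = 259
M(f) = 24 (M(f) = (-f - 12*(-2)) + f = (-f + 24) + f = (24 - f) + f = 24)
1/(K(-97) + M(L)) = 1/(1 + 24) = 1/25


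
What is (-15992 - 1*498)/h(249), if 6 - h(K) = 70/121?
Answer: -997645/328 ≈ -3041.6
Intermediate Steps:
h(K) = 656/121 (h(K) = 6 - 70/121 = 656/121)
(-15992 - 1*498)/h(249) = (-15992 - 1*498)/(656/121) = (-15992 - 498)*(121/656) = -16490*121/656 = -997645/328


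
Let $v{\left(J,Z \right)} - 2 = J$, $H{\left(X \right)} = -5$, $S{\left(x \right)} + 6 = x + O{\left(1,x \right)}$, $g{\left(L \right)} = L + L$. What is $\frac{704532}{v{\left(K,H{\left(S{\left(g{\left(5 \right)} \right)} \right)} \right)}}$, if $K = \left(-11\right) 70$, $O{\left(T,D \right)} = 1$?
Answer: $- \frac{58711}{64} \approx -917.36$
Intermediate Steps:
$g{\left(L \right)} = 2 L$
$S{\left(x \right)} = -5 + x$ ($S{\left(x \right)} = -6 + \left(x + 1\right) = -6 + \left(1 + x\right) = -5 + x$)
$K = -770$
$v{\left(J,Z \right)} = 2 + J$
$\frac{704532}{v{\left(K,H{\left(S{\left(g{\left(5 \right)} \right)} \right)} \right)}} = \frac{704532}{2 - 770} = \frac{704532}{-768} = 704532 \left(- \frac{1}{768}\right) = - \frac{58711}{64}$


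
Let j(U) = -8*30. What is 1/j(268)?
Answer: -1/240 ≈ -0.0041667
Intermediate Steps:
j(U) = -240
1/j(268) = 1/(-240) = -1/240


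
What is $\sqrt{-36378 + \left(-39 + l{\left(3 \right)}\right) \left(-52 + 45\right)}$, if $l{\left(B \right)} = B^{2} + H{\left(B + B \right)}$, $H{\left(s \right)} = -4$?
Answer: $2 i \sqrt{9035} \approx 190.11 i$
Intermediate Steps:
$l{\left(B \right)} = -4 + B^{2}$ ($l{\left(B \right)} = B^{2} - 4 = -4 + B^{2}$)
$\sqrt{-36378 + \left(-39 + l{\left(3 \right)}\right) \left(-52 + 45\right)} = \sqrt{-36378 + \left(-39 - \left(4 - 3^{2}\right)\right) \left(-52 + 45\right)} = \sqrt{-36378 + \left(-39 + \left(-4 + 9\right)\right) \left(-7\right)} = \sqrt{-36378 + \left(-39 + 5\right) \left(-7\right)} = \sqrt{-36378 - -238} = \sqrt{-36378 + 238} = \sqrt{-36140} = 2 i \sqrt{9035}$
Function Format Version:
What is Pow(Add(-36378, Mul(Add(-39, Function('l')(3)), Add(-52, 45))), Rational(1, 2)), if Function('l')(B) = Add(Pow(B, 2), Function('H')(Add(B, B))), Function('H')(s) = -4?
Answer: Mul(2, I, Pow(9035, Rational(1, 2))) ≈ Mul(190.11, I)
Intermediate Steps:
Function('l')(B) = Add(-4, Pow(B, 2)) (Function('l')(B) = Add(Pow(B, 2), -4) = Add(-4, Pow(B, 2)))
Pow(Add(-36378, Mul(Add(-39, Function('l')(3)), Add(-52, 45))), Rational(1, 2)) = Pow(Add(-36378, Mul(Add(-39, Add(-4, Pow(3, 2))), Add(-52, 45))), Rational(1, 2)) = Pow(Add(-36378, Mul(Add(-39, Add(-4, 9)), -7)), Rational(1, 2)) = Pow(Add(-36378, Mul(Add(-39, 5), -7)), Rational(1, 2)) = Pow(Add(-36378, Mul(-34, -7)), Rational(1, 2)) = Pow(Add(-36378, 238), Rational(1, 2)) = Pow(-36140, Rational(1, 2)) = Mul(2, I, Pow(9035, Rational(1, 2)))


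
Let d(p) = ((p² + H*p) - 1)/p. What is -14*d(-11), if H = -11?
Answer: 3374/11 ≈ 306.73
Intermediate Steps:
d(p) = (-1 + p² - 11*p)/p (d(p) = ((p² - 11*p) - 1)/p = (-1 + p² - 11*p)/p)
-14*d(-11) = -14*(-11 - 11 - 1/(-11)) = -14*(-11 - 11 - 1*(-1/11)) = -14*(-11 - 11 + 1/11) = -14*(-241/11) = 3374/11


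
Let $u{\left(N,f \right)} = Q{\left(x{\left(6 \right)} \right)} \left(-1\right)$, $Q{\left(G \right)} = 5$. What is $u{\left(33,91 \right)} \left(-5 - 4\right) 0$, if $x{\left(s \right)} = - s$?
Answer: $0$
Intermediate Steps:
$u{\left(N,f \right)} = -5$ ($u{\left(N,f \right)} = 5 \left(-1\right) = -5$)
$u{\left(33,91 \right)} \left(-5 - 4\right) 0 = - 5 \left(-5 - 4\right) 0 = - 5 \left(\left(-9\right) 0\right) = \left(-5\right) 0 = 0$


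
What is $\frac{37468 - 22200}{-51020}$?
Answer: $- \frac{3817}{12755} \approx -0.29926$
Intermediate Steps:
$\frac{37468 - 22200}{-51020} = \left(37468 - 22200\right) \left(- \frac{1}{51020}\right) = 15268 \left(- \frac{1}{51020}\right) = - \frac{3817}{12755}$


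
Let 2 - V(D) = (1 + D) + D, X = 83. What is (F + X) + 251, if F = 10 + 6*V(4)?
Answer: 302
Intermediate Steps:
V(D) = 1 - 2*D (V(D) = 2 - ((1 + D) + D) = 2 - (1 + 2*D) = 2 + (-1 - 2*D) = 1 - 2*D)
F = -32 (F = 10 + 6*(1 - 2*4) = 10 + 6*(1 - 8) = 10 + 6*(-7) = 10 - 42 = -32)
(F + X) + 251 = (-32 + 83) + 251 = 51 + 251 = 302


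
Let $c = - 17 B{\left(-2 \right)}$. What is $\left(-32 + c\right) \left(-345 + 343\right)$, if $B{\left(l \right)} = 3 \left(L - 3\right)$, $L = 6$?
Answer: $370$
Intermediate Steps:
$B{\left(l \right)} = 9$ ($B{\left(l \right)} = 3 \left(6 - 3\right) = 3 \cdot 3 = 9$)
$c = -153$ ($c = \left(-17\right) 9 = -153$)
$\left(-32 + c\right) \left(-345 + 343\right) = \left(-32 - 153\right) \left(-345 + 343\right) = \left(-185\right) \left(-2\right) = 370$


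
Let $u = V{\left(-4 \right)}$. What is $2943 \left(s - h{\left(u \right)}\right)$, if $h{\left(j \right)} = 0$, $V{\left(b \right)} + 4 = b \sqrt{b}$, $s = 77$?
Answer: $226611$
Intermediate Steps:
$V{\left(b \right)} = -4 + b^{\frac{3}{2}}$ ($V{\left(b \right)} = -4 + b \sqrt{b} = -4 + b^{\frac{3}{2}}$)
$u = -4 - 8 i$ ($u = -4 + \left(-4\right)^{\frac{3}{2}} = -4 - 8 i \approx -4.0 - 8.0 i$)
$2943 \left(s - h{\left(u \right)}\right) = 2943 \left(77 - 0\right) = 2943 \left(77 + 0\right) = 2943 \cdot 77 = 226611$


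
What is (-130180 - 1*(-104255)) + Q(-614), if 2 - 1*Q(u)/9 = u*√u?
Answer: -25907 + 5526*I*√614 ≈ -25907.0 + 1.3693e+5*I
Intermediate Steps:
Q(u) = 18 - 9*u^(3/2) (Q(u) = 18 - 9*u*√u = 18 - 9*u^(3/2))
(-130180 - 1*(-104255)) + Q(-614) = (-130180 - 1*(-104255)) + (18 - (-5526)*I*√614) = (-130180 + 104255) + (18 - (-5526)*I*√614) = -25925 + (18 + 5526*I*√614) = -25907 + 5526*I*√614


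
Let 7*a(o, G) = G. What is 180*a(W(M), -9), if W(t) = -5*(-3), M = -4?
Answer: -1620/7 ≈ -231.43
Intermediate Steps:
W(t) = 15
a(o, G) = G/7
180*a(W(M), -9) = 180*((⅐)*(-9)) = 180*(-9/7) = -1620/7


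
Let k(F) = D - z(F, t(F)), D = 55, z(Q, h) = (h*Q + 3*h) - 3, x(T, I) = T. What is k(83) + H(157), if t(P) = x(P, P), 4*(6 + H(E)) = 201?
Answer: -28143/4 ≈ -7035.8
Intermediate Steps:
H(E) = 177/4 (H(E) = -6 + (¼)*201 = -6 + 201/4 = 177/4)
t(P) = P
z(Q, h) = -3 + 3*h + Q*h (z(Q, h) = (Q*h + 3*h) - 3 = (3*h + Q*h) - 3 = -3 + 3*h + Q*h)
k(F) = 58 - F² - 3*F (k(F) = 55 - (-3 + 3*F + F*F) = 55 - (-3 + 3*F + F²) = 55 - (-3 + F² + 3*F) = 55 + (3 - F² - 3*F) = 58 - F² - 3*F)
k(83) + H(157) = (58 - 1*83² - 3*83) + 177/4 = (58 - 1*6889 - 249) + 177/4 = (58 - 6889 - 249) + 177/4 = -7080 + 177/4 = -28143/4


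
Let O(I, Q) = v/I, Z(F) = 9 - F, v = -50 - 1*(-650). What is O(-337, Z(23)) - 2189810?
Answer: -737966570/337 ≈ -2.1898e+6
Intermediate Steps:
v = 600 (v = -50 + 650 = 600)
O(I, Q) = 600/I
O(-337, Z(23)) - 2189810 = 600/(-337) - 2189810 = 600*(-1/337) - 2189810 = -600/337 - 2189810 = -737966570/337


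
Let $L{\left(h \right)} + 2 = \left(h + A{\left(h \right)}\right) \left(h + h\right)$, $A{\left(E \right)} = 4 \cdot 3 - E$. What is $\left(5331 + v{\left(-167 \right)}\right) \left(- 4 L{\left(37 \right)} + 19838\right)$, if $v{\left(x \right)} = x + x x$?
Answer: $538565582$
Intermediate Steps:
$A{\left(E \right)} = 12 - E$
$L{\left(h \right)} = -2 + 24 h$ ($L{\left(h \right)} = -2 + \left(h - \left(-12 + h\right)\right) \left(h + h\right) = -2 + 12 \cdot 2 h = -2 + 24 h$)
$v{\left(x \right)} = x + x^{2}$
$\left(5331 + v{\left(-167 \right)}\right) \left(- 4 L{\left(37 \right)} + 19838\right) = \left(5331 - 167 \left(1 - 167\right)\right) \left(- 4 \left(-2 + 24 \cdot 37\right) + 19838\right) = \left(5331 - -27722\right) \left(- 4 \left(-2 + 888\right) + 19838\right) = \left(5331 + 27722\right) \left(\left(-4\right) 886 + 19838\right) = 33053 \left(-3544 + 19838\right) = 33053 \cdot 16294 = 538565582$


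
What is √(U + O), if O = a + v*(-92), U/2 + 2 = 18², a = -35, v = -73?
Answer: 5*√293 ≈ 85.586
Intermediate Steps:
U = 644 (U = -4 + 2*18² = -4 + 2*324 = -4 + 648 = 644)
O = 6681 (O = -35 - 73*(-92) = -35 + 6716 = 6681)
√(U + O) = √(644 + 6681) = √7325 = 5*√293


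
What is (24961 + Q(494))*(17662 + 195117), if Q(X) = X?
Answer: 5416289445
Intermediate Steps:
(24961 + Q(494))*(17662 + 195117) = (24961 + 494)*(17662 + 195117) = 25455*212779 = 5416289445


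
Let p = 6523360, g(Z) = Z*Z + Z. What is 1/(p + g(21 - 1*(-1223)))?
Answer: 1/8072140 ≈ 1.2388e-7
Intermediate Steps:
g(Z) = Z + Z² (g(Z) = Z² + Z = Z + Z²)
1/(p + g(21 - 1*(-1223))) = 1/(6523360 + (21 - 1*(-1223))*(1 + (21 - 1*(-1223)))) = 1/(6523360 + (21 + 1223)*(1 + (21 + 1223))) = 1/(6523360 + 1244*(1 + 1244)) = 1/(6523360 + 1244*1245) = 1/(6523360 + 1548780) = 1/8072140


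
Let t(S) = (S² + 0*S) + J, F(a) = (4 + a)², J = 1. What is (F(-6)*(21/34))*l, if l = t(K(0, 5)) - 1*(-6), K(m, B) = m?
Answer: 294/17 ≈ 17.294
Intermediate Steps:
t(S) = 1 + S² (t(S) = (S² + 0*S) + 1 = (S² + 0) + 1 = S² + 1 = 1 + S²)
l = 7 (l = (1 + 0²) - 1*(-6) = (1 + 0) + 6 = 1 + 6 = 7)
(F(-6)*(21/34))*l = ((4 - 6)²*(21/34))*7 = ((-2)²*(21*(1/34)))*7 = (4*(21/34))*7 = (42/17)*7 = 294/17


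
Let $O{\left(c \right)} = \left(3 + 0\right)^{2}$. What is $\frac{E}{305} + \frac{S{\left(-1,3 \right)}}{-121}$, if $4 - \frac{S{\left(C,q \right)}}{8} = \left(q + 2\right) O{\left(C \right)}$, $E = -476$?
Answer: $\frac{42444}{36905} \approx 1.1501$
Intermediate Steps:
$O{\left(c \right)} = 9$ ($O{\left(c \right)} = 3^{2} = 9$)
$S{\left(C,q \right)} = -112 - 72 q$ ($S{\left(C,q \right)} = 32 - 8 \left(q + 2\right) 9 = 32 - 8 \left(2 + q\right) 9 = 32 - 8 \left(18 + 9 q\right) = 32 - \left(144 + 72 q\right) = -112 - 72 q$)
$\frac{E}{305} + \frac{S{\left(-1,3 \right)}}{-121} = - \frac{476}{305} + \frac{-112 - 216}{-121} = \left(-476\right) \frac{1}{305} + \left(-112 - 216\right) \left(- \frac{1}{121}\right) = - \frac{476}{305} - - \frac{328}{121} = - \frac{476}{305} + \frac{328}{121} = \frac{42444}{36905}$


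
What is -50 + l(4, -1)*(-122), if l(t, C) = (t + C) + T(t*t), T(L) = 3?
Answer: -782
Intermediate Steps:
l(t, C) = 3 + C + t (l(t, C) = (t + C) + 3 = (C + t) + 3 = 3 + C + t)
-50 + l(4, -1)*(-122) = -50 + (3 - 1 + 4)*(-122) = -50 + 6*(-122) = -50 - 732 = -782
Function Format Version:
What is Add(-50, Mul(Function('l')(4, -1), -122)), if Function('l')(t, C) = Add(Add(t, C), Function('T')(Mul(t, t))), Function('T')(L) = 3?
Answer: -782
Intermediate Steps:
Function('l')(t, C) = Add(3, C, t) (Function('l')(t, C) = Add(Add(t, C), 3) = Add(Add(C, t), 3) = Add(3, C, t))
Add(-50, Mul(Function('l')(4, -1), -122)) = Add(-50, Mul(Add(3, -1, 4), -122)) = Add(-50, Mul(6, -122)) = Add(-50, -732) = -782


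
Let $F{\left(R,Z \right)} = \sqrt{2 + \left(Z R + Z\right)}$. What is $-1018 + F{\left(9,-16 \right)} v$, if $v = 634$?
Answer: $-1018 + 634 i \sqrt{158} \approx -1018.0 + 7969.3 i$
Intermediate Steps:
$F{\left(R,Z \right)} = \sqrt{2 + Z + R Z}$ ($F{\left(R,Z \right)} = \sqrt{2 + \left(R Z + Z\right)} = \sqrt{2 + \left(Z + R Z\right)} = \sqrt{2 + Z + R Z}$)
$-1018 + F{\left(9,-16 \right)} v = -1018 + \sqrt{2 - 16 + 9 \left(-16\right)} 634 = -1018 + \sqrt{2 - 16 - 144} \cdot 634 = -1018 + \sqrt{-158} \cdot 634 = -1018 + i \sqrt{158} \cdot 634 = -1018 + 634 i \sqrt{158}$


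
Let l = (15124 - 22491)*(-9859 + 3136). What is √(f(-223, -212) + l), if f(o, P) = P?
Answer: √49528129 ≈ 7037.6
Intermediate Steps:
l = 49528341 (l = -7367*(-6723) = 49528341)
√(f(-223, -212) + l) = √(-212 + 49528341) = √49528129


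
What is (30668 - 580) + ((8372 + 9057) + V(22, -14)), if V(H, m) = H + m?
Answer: 47525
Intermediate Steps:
(30668 - 580) + ((8372 + 9057) + V(22, -14)) = (30668 - 580) + ((8372 + 9057) + (22 - 14)) = 30088 + (17429 + 8) = 30088 + 17437 = 47525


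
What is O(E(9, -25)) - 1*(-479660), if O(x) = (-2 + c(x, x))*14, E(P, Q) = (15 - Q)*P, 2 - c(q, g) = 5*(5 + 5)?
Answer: 478960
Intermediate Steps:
c(q, g) = -48 (c(q, g) = 2 - 5*(5 + 5) = 2 - 5*10 = 2 - 1*50 = 2 - 50 = -48)
E(P, Q) = P*(15 - Q)
O(x) = -700 (O(x) = (-2 - 48)*14 = -50*14 = -700)
O(E(9, -25)) - 1*(-479660) = -700 - 1*(-479660) = -700 + 479660 = 478960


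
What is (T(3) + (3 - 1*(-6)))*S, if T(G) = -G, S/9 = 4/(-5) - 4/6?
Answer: -396/5 ≈ -79.200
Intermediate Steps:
S = -66/5 (S = 9*(4/(-5) - 4/6) = 9*(4*(-1/5) - 4*1/6) = 9*(-4/5 - 2/3) = 9*(-22/15) = -66/5 ≈ -13.200)
(T(3) + (3 - 1*(-6)))*S = (-1*3 + (3 - 1*(-6)))*(-66/5) = (-3 + (3 + 6))*(-66/5) = (-3 + 9)*(-66/5) = 6*(-66/5) = -396/5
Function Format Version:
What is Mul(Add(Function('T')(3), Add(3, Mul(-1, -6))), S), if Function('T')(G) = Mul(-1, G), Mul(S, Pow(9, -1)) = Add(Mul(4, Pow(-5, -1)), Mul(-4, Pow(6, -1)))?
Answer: Rational(-396, 5) ≈ -79.200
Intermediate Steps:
S = Rational(-66, 5) (S = Mul(9, Add(Mul(4, Pow(-5, -1)), Mul(-4, Pow(6, -1)))) = Mul(9, Add(Mul(4, Rational(-1, 5)), Mul(-4, Rational(1, 6)))) = Mul(9, Add(Rational(-4, 5), Rational(-2, 3))) = Mul(9, Rational(-22, 15)) = Rational(-66, 5) ≈ -13.200)
Mul(Add(Function('T')(3), Add(3, Mul(-1, -6))), S) = Mul(Add(Mul(-1, 3), Add(3, Mul(-1, -6))), Rational(-66, 5)) = Mul(Add(-3, Add(3, 6)), Rational(-66, 5)) = Mul(Add(-3, 9), Rational(-66, 5)) = Mul(6, Rational(-66, 5)) = Rational(-396, 5)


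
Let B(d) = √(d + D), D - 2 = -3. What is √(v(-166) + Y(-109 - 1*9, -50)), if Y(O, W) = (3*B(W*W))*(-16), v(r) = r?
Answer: √(-166 - 336*√51) ≈ 50.651*I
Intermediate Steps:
D = -1 (D = 2 - 3 = -1)
B(d) = √(-1 + d) (B(d) = √(d - 1) = √(-1 + d))
Y(O, W) = -48*√(-1 + W²) (Y(O, W) = (3*√(-1 + W*W))*(-16) = (3*√(-1 + W²))*(-16) = -48*√(-1 + W²))
√(v(-166) + Y(-109 - 1*9, -50)) = √(-166 - 48*√(-1 + (-50)²)) = √(-166 - 48*√(-1 + 2500)) = √(-166 - 336*√51)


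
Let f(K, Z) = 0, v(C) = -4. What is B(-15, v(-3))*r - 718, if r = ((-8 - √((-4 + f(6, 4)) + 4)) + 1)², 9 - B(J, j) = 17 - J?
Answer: -1845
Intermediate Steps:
B(J, j) = -8 + J (B(J, j) = 9 - (17 - J) = 9 + (-17 + J) = -8 + J)
r = 49 (r = ((-8 - √((-4 + 0) + 4)) + 1)² = ((-8 - √(-4 + 4)) + 1)² = ((-8 - √0) + 1)² = ((-8 - 1*0) + 1)² = ((-8 + 0) + 1)² = (-8 + 1)² = (-7)² = 49)
B(-15, v(-3))*r - 718 = (-8 - 15)*49 - 718 = -23*49 - 718 = -1127 - 718 = -1845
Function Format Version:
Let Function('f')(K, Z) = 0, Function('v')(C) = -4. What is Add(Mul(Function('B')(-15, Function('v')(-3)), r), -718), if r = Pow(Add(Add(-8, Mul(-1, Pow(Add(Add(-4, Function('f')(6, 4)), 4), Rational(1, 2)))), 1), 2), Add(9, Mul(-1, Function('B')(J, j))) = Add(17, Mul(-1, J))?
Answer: -1845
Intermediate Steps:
Function('B')(J, j) = Add(-8, J) (Function('B')(J, j) = Add(9, Mul(-1, Add(17, Mul(-1, J)))) = Add(9, Add(-17, J)) = Add(-8, J))
r = 49 (r = Pow(Add(Add(-8, Mul(-1, Pow(Add(Add(-4, 0), 4), Rational(1, 2)))), 1), 2) = Pow(Add(Add(-8, Mul(-1, Pow(Add(-4, 4), Rational(1, 2)))), 1), 2) = Pow(Add(Add(-8, Mul(-1, Pow(0, Rational(1, 2)))), 1), 2) = Pow(Add(Add(-8, Mul(-1, 0)), 1), 2) = Pow(Add(Add(-8, 0), 1), 2) = Pow(Add(-8, 1), 2) = Pow(-7, 2) = 49)
Add(Mul(Function('B')(-15, Function('v')(-3)), r), -718) = Add(Mul(Add(-8, -15), 49), -718) = Add(Mul(-23, 49), -718) = Add(-1127, -718) = -1845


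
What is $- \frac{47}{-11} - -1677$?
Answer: $\frac{18494}{11} \approx 1681.3$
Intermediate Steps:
$- \frac{47}{-11} - -1677 = \left(-47\right) \left(- \frac{1}{11}\right) + 1677 = \frac{47}{11} + 1677 = \frac{18494}{11}$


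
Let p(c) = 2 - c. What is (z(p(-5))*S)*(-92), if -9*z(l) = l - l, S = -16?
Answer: 0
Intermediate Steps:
z(l) = 0 (z(l) = -(l - l)/9 = -⅑*0 = 0)
(z(p(-5))*S)*(-92) = (0*(-16))*(-92) = 0*(-92) = 0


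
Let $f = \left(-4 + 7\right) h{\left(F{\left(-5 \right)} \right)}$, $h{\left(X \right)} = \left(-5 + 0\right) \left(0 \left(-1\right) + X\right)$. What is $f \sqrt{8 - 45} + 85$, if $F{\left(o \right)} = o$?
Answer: $85 + 75 i \sqrt{37} \approx 85.0 + 456.21 i$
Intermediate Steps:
$h{\left(X \right)} = - 5 X$ ($h{\left(X \right)} = - 5 \left(0 + X\right) = - 5 X$)
$f = 75$ ($f = \left(-4 + 7\right) \left(\left(-5\right) \left(-5\right)\right) = 3 \cdot 25 = 75$)
$f \sqrt{8 - 45} + 85 = 75 \sqrt{8 - 45} + 85 = 75 \sqrt{-37} + 85 = 75 i \sqrt{37} + 85 = 85 + 75 i \sqrt{37}$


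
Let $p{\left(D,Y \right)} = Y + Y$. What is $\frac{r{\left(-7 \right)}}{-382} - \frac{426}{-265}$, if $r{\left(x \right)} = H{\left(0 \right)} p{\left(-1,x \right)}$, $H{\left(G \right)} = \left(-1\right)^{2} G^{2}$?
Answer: $\frac{426}{265} \approx 1.6075$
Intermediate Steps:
$p{\left(D,Y \right)} = 2 Y$
$H{\left(G \right)} = G^{2}$ ($H{\left(G \right)} = 1 G^{2} = G^{2}$)
$r{\left(x \right)} = 0$ ($r{\left(x \right)} = 0^{2} \cdot 2 x = 0 \cdot 2 x = 0$)
$\frac{r{\left(-7 \right)}}{-382} - \frac{426}{-265} = \frac{0}{-382} - \frac{426}{-265} = 0 \left(- \frac{1}{382}\right) - - \frac{426}{265} = 0 + \frac{426}{265} = \frac{426}{265}$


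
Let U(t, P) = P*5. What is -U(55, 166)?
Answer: -830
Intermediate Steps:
U(t, P) = 5*P
-U(55, 166) = -5*166 = -1*830 = -830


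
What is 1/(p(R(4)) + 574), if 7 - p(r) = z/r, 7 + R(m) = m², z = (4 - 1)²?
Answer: 1/580 ≈ 0.0017241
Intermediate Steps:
z = 9 (z = 3² = 9)
R(m) = -7 + m²
p(r) = 7 - 9/r
1/(p(R(4)) + 574) = 1/((7 - 9/(-7 + 4²)) + 574) = 1/((7 - 9/(-7 + 16)) + 574) = 1/((7 - 9/9) + 574) = 1/((7 - 9*⅑) + 574) = 1/((7 - 1) + 574) = 1/(6 + 574) = 1/580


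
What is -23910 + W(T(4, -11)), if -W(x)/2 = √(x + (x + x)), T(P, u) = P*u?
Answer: -23910 - 4*I*√33 ≈ -23910.0 - 22.978*I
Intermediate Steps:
W(x) = -2*√3*√x (W(x) = -2*√(x + (x + x)) = -2*√(x + 2*x) = -2*√3*√x)
-23910 + W(T(4, -11)) = -23910 - 2*√3*√(4*(-11)) = -23910 - 2*√3*√(-44) = -23910 - 2*√3*2*I*√11 = -23910 - 4*I*√33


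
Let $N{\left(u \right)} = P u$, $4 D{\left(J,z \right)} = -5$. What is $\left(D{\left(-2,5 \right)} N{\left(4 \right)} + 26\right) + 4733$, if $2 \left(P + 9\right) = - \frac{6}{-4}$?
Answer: $\frac{19201}{4} \approx 4800.3$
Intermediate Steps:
$D{\left(J,z \right)} = - \frac{5}{4}$ ($D{\left(J,z \right)} = \frac{1}{4} \left(-5\right) = - \frac{5}{4}$)
$P = - \frac{33}{4}$ ($P = -9 + \frac{\left(-1\right) \frac{6}{-4}}{2} = -9 + \frac{\left(-1\right) 6 \left(- \frac{1}{4}\right)}{2} = -9 + \frac{\left(-1\right) \left(- \frac{3}{2}\right)}{2} = -9 + \frac{1}{2} \cdot \frac{3}{2} = -9 + \frac{3}{4} = - \frac{33}{4} \approx -8.25$)
$N{\left(u \right)} = - \frac{33 u}{4}$
$\left(D{\left(-2,5 \right)} N{\left(4 \right)} + 26\right) + 4733 = \left(- \frac{5 \left(\left(- \frac{33}{4}\right) 4\right)}{4} + 26\right) + 4733 = \left(\left(- \frac{5}{4}\right) \left(-33\right) + 26\right) + 4733 = \left(\frac{165}{4} + 26\right) + 4733 = \frac{269}{4} + 4733 = \frac{19201}{4}$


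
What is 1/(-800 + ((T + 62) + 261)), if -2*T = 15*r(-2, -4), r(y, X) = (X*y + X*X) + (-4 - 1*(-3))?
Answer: -2/1299 ≈ -0.0015396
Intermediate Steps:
r(y, X) = -1 + X² + X*y (r(y, X) = (X*y + X²) + (-4 + 3) = (X² + X*y) - 1 = -1 + X² + X*y)
T = -345/2 (T = -15*(-1 + (-4)² - 4*(-2))/2 = -15*(-1 + 16 + 8)/2 = -15*23/2 = -½*345 = -345/2 ≈ -172.50)
1/(-800 + ((T + 62) + 261)) = 1/(-800 + ((-345/2 + 62) + 261)) = 1/(-800 + (-221/2 + 261)) = 1/(-800 + 301/2) = 1/(-1299/2) = -2/1299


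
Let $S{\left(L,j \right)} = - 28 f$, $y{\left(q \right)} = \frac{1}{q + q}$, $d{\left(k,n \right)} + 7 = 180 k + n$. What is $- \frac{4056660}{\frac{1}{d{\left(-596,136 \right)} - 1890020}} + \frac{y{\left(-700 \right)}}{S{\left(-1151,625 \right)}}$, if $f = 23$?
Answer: $\frac{7304622287908176001}{901600} \approx 8.1018 \cdot 10^{12}$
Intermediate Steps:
$d{\left(k,n \right)} = -7 + n + 180 k$ ($d{\left(k,n \right)} = -7 + \left(180 k + n\right) = -7 + \left(n + 180 k\right) = -7 + n + 180 k$)
$y{\left(q \right)} = \frac{1}{2 q}$
$S{\left(L,j \right)} = -644$ ($S{\left(L,j \right)} = \left(-28\right) 23 = -644$)
$- \frac{4056660}{\frac{1}{d{\left(-596,136 \right)} - 1890020}} + \frac{y{\left(-700 \right)}}{S{\left(-1151,625 \right)}} = - \frac{4056660}{\frac{1}{\left(-7 + 136 + 180 \left(-596\right)\right) - 1890020}} + \frac{\frac{1}{2} \frac{1}{-700}}{-644} = - \frac{4056660}{\frac{1}{\left(-7 + 136 - 107280\right) - 1890020}} + \frac{1}{2} \left(- \frac{1}{700}\right) \left(- \frac{1}{644}\right) = - \frac{4056660}{\frac{1}{-107151 - 1890020}} - - \frac{1}{901600} = - \frac{4056660}{\frac{1}{-1997171}} + \frac{1}{901600} = - \frac{4056660}{- \frac{1}{1997171}} + \frac{1}{901600} = \left(-4056660\right) \left(-1997171\right) + \frac{1}{901600} = 8101843708860 + \frac{1}{901600} = \frac{7304622287908176001}{901600}$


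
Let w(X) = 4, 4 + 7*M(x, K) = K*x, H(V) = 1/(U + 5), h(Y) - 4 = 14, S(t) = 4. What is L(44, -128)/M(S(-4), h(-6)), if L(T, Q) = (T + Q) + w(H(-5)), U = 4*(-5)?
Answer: -140/17 ≈ -8.2353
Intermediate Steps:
U = -20
h(Y) = 18 (h(Y) = 4 + 14 = 18)
H(V) = -1/15 (H(V) = 1/(-20 + 5) = 1/(-15) = -1/15)
M(x, K) = -4/7 + K*x/7 (M(x, K) = -4/7 + (K*x)/7 = -4/7 + K*x/7)
L(T, Q) = 4 + Q + T (L(T, Q) = (T + Q) + 4 = (Q + T) + 4 = 4 + Q + T)
L(44, -128)/M(S(-4), h(-6)) = (4 - 128 + 44)/(-4/7 + (⅐)*18*4) = -80/(-4/7 + 72/7) = -80/68/7 = -80*7/68 = -140/17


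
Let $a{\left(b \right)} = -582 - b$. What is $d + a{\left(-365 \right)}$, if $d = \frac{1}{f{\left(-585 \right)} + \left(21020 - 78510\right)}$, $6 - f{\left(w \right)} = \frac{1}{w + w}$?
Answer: $- \frac{14594613713}{67256279} \approx -217.0$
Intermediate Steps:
$f{\left(w \right)} = 6 - \frac{1}{2 w}$ ($f{\left(w \right)} = 6 - \frac{1}{w + w} = 6 - \frac{1}{2 w}$)
$d = - \frac{1170}{67256279}$ ($d = \frac{1}{\left(6 - \frac{1}{2 \left(-585\right)}\right) + \left(21020 - 78510\right)} = \frac{1}{\left(6 - - \frac{1}{1170}\right) + \left(21020 - 78510\right)} = \frac{1}{\left(6 + \frac{1}{1170}\right) - 57490} = \frac{1}{\frac{7021}{1170} - 57490} = \frac{1}{- \frac{67256279}{1170}} = - \frac{1170}{67256279} \approx -1.7396 \cdot 10^{-5}$)
$d + a{\left(-365 \right)} = - \frac{1170}{67256279} - 217 = - \frac{14594613713}{67256279}$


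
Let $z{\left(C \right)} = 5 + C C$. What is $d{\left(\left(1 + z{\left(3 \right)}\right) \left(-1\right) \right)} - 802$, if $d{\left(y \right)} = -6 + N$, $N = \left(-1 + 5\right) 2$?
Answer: $-800$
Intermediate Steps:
$N = 8$ ($N = 4 \cdot 2 = 8$)
$z{\left(C \right)} = 5 + C^{2}$
$d{\left(y \right)} = 2$ ($d{\left(y \right)} = -6 + 8 = 2$)
$d{\left(\left(1 + z{\left(3 \right)}\right) \left(-1\right) \right)} - 802 = 2 - 802 = -800$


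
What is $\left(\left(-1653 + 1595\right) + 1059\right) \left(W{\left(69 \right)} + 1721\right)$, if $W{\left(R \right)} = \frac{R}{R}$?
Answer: $1723722$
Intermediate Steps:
$W{\left(R \right)} = 1$
$\left(\left(-1653 + 1595\right) + 1059\right) \left(W{\left(69 \right)} + 1721\right) = \left(\left(-1653 + 1595\right) + 1059\right) \left(1 + 1721\right) = \left(-58 + 1059\right) 1722 = 1001 \cdot 1722 = 1723722$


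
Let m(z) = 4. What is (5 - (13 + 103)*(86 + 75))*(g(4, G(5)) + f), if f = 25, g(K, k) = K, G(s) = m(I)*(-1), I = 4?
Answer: -541459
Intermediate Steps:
G(s) = -4 (G(s) = 4*(-1) = -4)
(5 - (13 + 103)*(86 + 75))*(g(4, G(5)) + f) = (5 - (13 + 103)*(86 + 75))*(4 + 25) = (5 - 116*161)*29 = (5 - 1*18676)*29 = (5 - 18676)*29 = -18671*29 = -541459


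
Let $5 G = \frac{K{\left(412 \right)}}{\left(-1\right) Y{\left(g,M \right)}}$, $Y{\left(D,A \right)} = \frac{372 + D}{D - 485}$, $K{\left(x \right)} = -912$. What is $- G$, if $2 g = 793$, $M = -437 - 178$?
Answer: $\frac{161424}{7685} \approx 21.005$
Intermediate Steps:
$M = -615$
$g = \frac{793}{2}$ ($g = \frac{1}{2} \cdot 793 = \frac{793}{2} \approx 396.5$)
$Y{\left(D,A \right)} = \frac{372 + D}{-485 + D}$
$G = - \frac{161424}{7685}$ ($G = \frac{\left(-912\right) \frac{1}{\left(-1\right) \frac{372 + \frac{793}{2}}{-485 + \frac{793}{2}}}}{5} = \frac{\left(-912\right) \frac{1}{\left(-1\right) \frac{1}{- \frac{177}{2}} \cdot \frac{1537}{2}}}{5} = \frac{\left(-912\right) \frac{1}{\left(-1\right) \left(\left(- \frac{2}{177}\right) \frac{1537}{2}\right)}}{5} = \frac{\left(-912\right) \frac{1}{\left(-1\right) \left(- \frac{1537}{177}\right)}}{5} = \frac{\left(-912\right) \frac{1}{\frac{1537}{177}}}{5} = \frac{\left(-912\right) \frac{177}{1537}}{5} = \frac{1}{5} \left(- \frac{161424}{1537}\right) = - \frac{161424}{7685} \approx -21.005$)
$- G = \left(-1\right) \left(- \frac{161424}{7685}\right) = \frac{161424}{7685}$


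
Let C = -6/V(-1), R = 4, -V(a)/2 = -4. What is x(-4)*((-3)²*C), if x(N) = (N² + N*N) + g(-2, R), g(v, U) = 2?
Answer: -459/2 ≈ -229.50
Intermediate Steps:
V(a) = 8 (V(a) = -2*(-4) = 8)
C = -¾ (C = -6/8 = -6*⅛ = -¾ ≈ -0.75000)
x(N) = 2 + 2*N² (x(N) = (N² + N*N) + 2 = (N² + N²) + 2 = 2*N² + 2 = 2 + 2*N²)
x(-4)*((-3)²*C) = (2 + 2*(-4)²)*((-3)²*(-¾)) = (2 + 2*16)*(9*(-¾)) = (2 + 32)*(-27/4) = 34*(-27/4) = -459/2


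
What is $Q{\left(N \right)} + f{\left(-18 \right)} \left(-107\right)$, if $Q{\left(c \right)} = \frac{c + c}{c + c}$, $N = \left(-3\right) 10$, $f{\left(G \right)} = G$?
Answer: $1927$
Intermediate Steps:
$N = -30$
$Q{\left(c \right)} = 1$ ($Q{\left(c \right)} = \frac{2 c}{2 c} = 2 c \frac{1}{2 c} = 1$)
$Q{\left(N \right)} + f{\left(-18 \right)} \left(-107\right) = 1 - -1926 = 1 + 1926 = 1927$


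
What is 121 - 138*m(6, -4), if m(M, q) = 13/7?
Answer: -947/7 ≈ -135.29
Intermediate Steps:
m(M, q) = 13/7 (m(M, q) = 13*(⅐) = 13/7)
121 - 138*m(6, -4) = 121 - 138*13/7 = 121 - 1794/7 = -947/7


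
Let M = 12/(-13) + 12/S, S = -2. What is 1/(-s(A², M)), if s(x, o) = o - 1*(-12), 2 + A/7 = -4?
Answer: -13/66 ≈ -0.19697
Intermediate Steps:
A = -42 (A = -14 + 7*(-4) = -14 - 28 = -42)
M = -90/13 (M = 12/(-13) + 12/(-2) = 12*(-1/13) + 12*(-½) = -12/13 - 6 = -90/13 ≈ -6.9231)
s(x, o) = 12 + o (s(x, o) = o + 12 = 12 + o)
1/(-s(A², M)) = 1/(-(12 - 90/13)) = 1/(-1*66/13) = 1/(-66/13) = -13/66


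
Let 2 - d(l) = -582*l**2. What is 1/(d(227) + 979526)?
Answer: 1/30969406 ≈ 3.2290e-8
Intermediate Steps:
d(l) = 2 + 582*l**2 (d(l) = 2 - (-582)*l**2 = 2 + 582*l**2)
1/(d(227) + 979526) = 1/((2 + 582*227**2) + 979526) = 1/((2 + 582*51529) + 979526) = 1/((2 + 29989878) + 979526) = 1/(29989880 + 979526) = 1/30969406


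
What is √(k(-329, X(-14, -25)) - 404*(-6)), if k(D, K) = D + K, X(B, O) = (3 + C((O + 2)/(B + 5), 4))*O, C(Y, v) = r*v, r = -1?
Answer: 2*√530 ≈ 46.043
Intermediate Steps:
C(Y, v) = -v
X(B, O) = -O (X(B, O) = (3 - 1*4)*O = (3 - 4)*O = -O)
√(k(-329, X(-14, -25)) - 404*(-6)) = √((-329 - 1*(-25)) - 404*(-6)) = √((-329 + 25) + 2424) = √(-304 + 2424) = √2120 = 2*√530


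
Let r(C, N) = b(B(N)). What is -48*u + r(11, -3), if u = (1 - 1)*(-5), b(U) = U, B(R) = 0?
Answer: 0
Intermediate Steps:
r(C, N) = 0
u = 0 (u = 0*(-5) = 0)
-48*u + r(11, -3) = -48*0 + 0 = 0 + 0 = 0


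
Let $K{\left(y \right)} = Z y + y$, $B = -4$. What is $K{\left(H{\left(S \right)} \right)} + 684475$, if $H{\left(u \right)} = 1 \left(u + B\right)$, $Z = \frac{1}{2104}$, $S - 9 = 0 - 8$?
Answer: $\frac{1440129085}{2104} \approx 6.8447 \cdot 10^{5}$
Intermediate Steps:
$S = 1$ ($S = 9 + \left(0 - 8\right) = 9 - 8 = 1$)
$Z = \frac{1}{2104} \approx 0.00047529$
$H{\left(u \right)} = -4 + u$ ($H{\left(u \right)} = 1 \left(u - 4\right) = 1 \left(-4 + u\right) = -4 + u$)
$K{\left(y \right)} = \frac{2105 y}{2104}$ ($K{\left(y \right)} = \frac{y}{2104} + y = \frac{2105 y}{2104}$)
$K{\left(H{\left(S \right)} \right)} + 684475 = \frac{2105 \left(-4 + 1\right)}{2104} + 684475 = \frac{2105}{2104} \left(-3\right) + 684475 = - \frac{6315}{2104} + 684475 = \frac{1440129085}{2104}$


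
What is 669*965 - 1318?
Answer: 644267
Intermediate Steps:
669*965 - 1318 = 645585 - 1318 = 644267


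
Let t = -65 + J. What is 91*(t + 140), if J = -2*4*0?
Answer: 6825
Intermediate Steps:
J = 0 (J = -8*0 = 0)
t = -65 (t = -65 + 0 = -65)
91*(t + 140) = 91*(-65 + 140) = 91*75 = 6825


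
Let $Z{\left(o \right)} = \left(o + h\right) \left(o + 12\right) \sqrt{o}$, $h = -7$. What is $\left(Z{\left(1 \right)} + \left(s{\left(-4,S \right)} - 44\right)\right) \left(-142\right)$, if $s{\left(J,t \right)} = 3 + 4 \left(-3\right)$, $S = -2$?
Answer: $18602$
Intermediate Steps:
$Z{\left(o \right)} = \sqrt{o} \left(-7 + o\right) \left(12 + o\right)$ ($Z{\left(o \right)} = \left(o - 7\right) \left(o + 12\right) \sqrt{o} = \left(-7 + o\right) \left(12 + o\right) \sqrt{o} = \sqrt{o} \left(-7 + o\right) \left(12 + o\right)$)
$s{\left(J,t \right)} = -9$ ($s{\left(J,t \right)} = 3 - 12 = -9$)
$\left(Z{\left(1 \right)} + \left(s{\left(-4,S \right)} - 44\right)\right) \left(-142\right) = \left(\sqrt{1} \left(-84 + 1^{2} + 5 \cdot 1\right) - 53\right) \left(-142\right) = \left(1 \left(-84 + 1 + 5\right) - 53\right) \left(-142\right) = \left(1 \left(-78\right) - 53\right) \left(-142\right) = \left(-78 - 53\right) \left(-142\right) = \left(-131\right) \left(-142\right) = 18602$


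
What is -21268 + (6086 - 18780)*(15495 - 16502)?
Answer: 12761590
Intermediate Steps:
-21268 + (6086 - 18780)*(15495 - 16502) = -21268 - 12694*(-1007) = -21268 + 12782858 = 12761590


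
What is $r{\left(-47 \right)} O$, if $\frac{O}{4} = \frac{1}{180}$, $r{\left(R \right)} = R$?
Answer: $- \frac{47}{45} \approx -1.0444$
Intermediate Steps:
$O = \frac{1}{45}$ ($O = \frac{4}{180} = 4 \cdot \frac{1}{180} = \frac{1}{45} \approx 0.022222$)
$r{\left(-47 \right)} O = \left(-47\right) \frac{1}{45} = - \frac{47}{45}$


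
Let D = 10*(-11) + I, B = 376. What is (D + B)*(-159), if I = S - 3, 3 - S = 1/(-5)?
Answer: -211629/5 ≈ -42326.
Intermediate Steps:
S = 16/5 (S = 3 - 1/(-5) = 3 - (-1)/5 = 3 - 1*(-⅕) = 3 + ⅕ = 16/5 ≈ 3.2000)
I = ⅕ (I = 16/5 - 3 = ⅕ ≈ 0.20000)
D = -549/5 (D = 10*(-11) + ⅕ = -110 + ⅕ = -549/5 ≈ -109.80)
(D + B)*(-159) = (-549/5 + 376)*(-159) = (1331/5)*(-159) = -211629/5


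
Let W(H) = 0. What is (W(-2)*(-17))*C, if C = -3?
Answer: 0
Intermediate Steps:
(W(-2)*(-17))*C = (0*(-17))*(-3) = 0*(-3) = 0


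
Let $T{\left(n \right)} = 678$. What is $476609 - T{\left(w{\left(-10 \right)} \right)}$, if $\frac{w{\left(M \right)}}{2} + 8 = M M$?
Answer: $475931$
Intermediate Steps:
$w{\left(M \right)} = -16 + 2 M^{2}$ ($w{\left(M \right)} = -16 + 2 M M = -16 + 2 M^{2}$)
$476609 - T{\left(w{\left(-10 \right)} \right)} = 476609 - 678 = 475931$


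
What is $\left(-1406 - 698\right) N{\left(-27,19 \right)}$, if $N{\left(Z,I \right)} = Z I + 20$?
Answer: $1037272$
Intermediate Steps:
$N{\left(Z,I \right)} = 20 + I Z$ ($N{\left(Z,I \right)} = I Z + 20 = 20 + I Z$)
$\left(-1406 - 698\right) N{\left(-27,19 \right)} = \left(-1406 - 698\right) \left(20 + 19 \left(-27\right)\right) = - 2104 \left(20 - 513\right) = \left(-2104\right) \left(-493\right) = 1037272$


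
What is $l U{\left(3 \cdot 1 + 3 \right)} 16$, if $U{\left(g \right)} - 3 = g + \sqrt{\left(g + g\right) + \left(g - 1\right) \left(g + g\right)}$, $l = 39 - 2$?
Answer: $5328 + 3552 \sqrt{2} \approx 10351.0$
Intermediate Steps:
$l = 37$ ($l = 39 - 2 = 37$)
$U{\left(g \right)} = 3 + g + \sqrt{2 g + 2 g \left(-1 + g\right)}$ ($U{\left(g \right)} = 3 + \left(g + \sqrt{\left(g + g\right) + \left(g - 1\right) \left(g + g\right)}\right) = 3 + \left(g + \sqrt{2 g + \left(-1 + g\right) 2 g}\right) = 3 + \left(g + \sqrt{2 g + 2 g \left(-1 + g\right)}\right) = 3 + g + \sqrt{2 g + 2 g \left(-1 + g\right)}$)
$l U{\left(3 \cdot 1 + 3 \right)} 16 = 37 \left(3 + \left(3 \cdot 1 + 3\right) + \sqrt{2} \sqrt{\left(3 \cdot 1 + 3\right)^{2}}\right) 16 = 37 \left(3 + \left(3 + 3\right) + \sqrt{2} \sqrt{\left(3 + 3\right)^{2}}\right) 16 = 37 \left(3 + 6 + \sqrt{2} \sqrt{6^{2}}\right) 16 = 37 \left(3 + 6 + \sqrt{2} \sqrt{36}\right) 16 = 37 \left(3 + 6 + \sqrt{2} \cdot 6\right) 16 = 37 \left(3 + 6 + 6 \sqrt{2}\right) 16 = 37 \left(9 + 6 \sqrt{2}\right) 16 = \left(333 + 222 \sqrt{2}\right) 16 = 5328 + 3552 \sqrt{2}$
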